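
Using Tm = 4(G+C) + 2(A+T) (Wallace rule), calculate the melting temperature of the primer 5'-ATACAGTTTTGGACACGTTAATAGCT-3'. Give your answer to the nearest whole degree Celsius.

Base counts: A=8, T=9, G=5, C=4 (length 26).
Tm = 2·(8+9) + 4·(5+4) = 2·17 + 4·9 = 34 + 36 = 70°C.

70°C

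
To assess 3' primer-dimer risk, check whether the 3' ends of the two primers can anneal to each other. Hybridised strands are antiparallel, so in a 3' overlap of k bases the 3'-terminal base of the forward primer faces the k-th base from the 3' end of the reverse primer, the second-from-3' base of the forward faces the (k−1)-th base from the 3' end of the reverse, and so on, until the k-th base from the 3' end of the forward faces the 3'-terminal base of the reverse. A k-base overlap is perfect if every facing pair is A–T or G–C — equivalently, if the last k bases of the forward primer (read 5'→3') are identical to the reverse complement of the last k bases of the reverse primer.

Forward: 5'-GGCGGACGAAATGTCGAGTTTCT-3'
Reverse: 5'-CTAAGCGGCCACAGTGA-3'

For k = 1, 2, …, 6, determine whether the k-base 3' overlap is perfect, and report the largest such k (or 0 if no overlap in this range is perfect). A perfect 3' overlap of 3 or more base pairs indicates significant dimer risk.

Longest perfect overlap: 1 complementary base pair; below the dimer-risk threshold (threshold 3).

Last 6 bases (5'→3') — forward …GTTTCT, reverse …CAGTGA.
Reverse complement of the reverse primer's last 6 bases: TCACTG; its first k bases are the reverse complement of the reverse primer's last k bases, so a perfect k-base overlap needs the forward primer's last k bases to equal them.
Comparing (forward last k vs required): k=1: T vs T ✓; k=2: CT vs TC ✗; k=3: TCT vs TCA ✗; k=4: TTCT vs TCAC ✗; k=5: TTTCT vs TCACT ✗; k=6: GTTTCT vs TCACTG ✗.
Only k = 1 is perfect, so the longest perfect 3' overlap is 1.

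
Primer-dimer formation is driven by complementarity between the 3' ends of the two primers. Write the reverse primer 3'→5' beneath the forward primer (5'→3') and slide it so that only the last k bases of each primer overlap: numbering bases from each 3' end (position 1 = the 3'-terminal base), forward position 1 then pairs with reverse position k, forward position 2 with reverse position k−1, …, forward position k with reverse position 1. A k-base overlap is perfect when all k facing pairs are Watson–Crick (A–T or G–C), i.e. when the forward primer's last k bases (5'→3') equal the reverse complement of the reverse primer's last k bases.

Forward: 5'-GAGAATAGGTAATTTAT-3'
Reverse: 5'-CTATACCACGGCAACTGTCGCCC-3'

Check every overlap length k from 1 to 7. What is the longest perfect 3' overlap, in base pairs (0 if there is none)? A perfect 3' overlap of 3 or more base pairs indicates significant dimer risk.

Longest perfect overlap: 0 complementary base pairs; below the dimer-risk threshold (threshold 3).

Last 7 bases (5'→3') — forward …AATTTAT, reverse …GTCGCCC.
Reverse complement of the reverse primer's last 7 bases: GGGCGAC; its first k bases are the reverse complement of the reverse primer's last k bases, so a perfect k-base overlap needs the forward primer's last k bases to equal them.
Comparing (forward last k vs required): k=1: T vs G ✗; k=2: AT vs GG ✗; k=3: TAT vs GGG ✗; k=4: TTAT vs GGGC ✗; k=5: TTTAT vs GGGCG ✗; k=6: ATTTAT vs GGGCGA ✗; k=7: AATTTAT vs GGGCGAC ✗.
No overlap length from 1 to 7 is perfect, so the longest perfect 3' overlap is 0.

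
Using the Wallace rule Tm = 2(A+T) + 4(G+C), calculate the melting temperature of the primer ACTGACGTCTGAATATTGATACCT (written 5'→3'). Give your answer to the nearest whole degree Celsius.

Base counts: A=7, T=8, G=4, C=5 (length 24).
Tm = 2·(7+8) + 4·(4+5) = 2·15 + 4·9 = 30 + 36 = 66°C.

66°C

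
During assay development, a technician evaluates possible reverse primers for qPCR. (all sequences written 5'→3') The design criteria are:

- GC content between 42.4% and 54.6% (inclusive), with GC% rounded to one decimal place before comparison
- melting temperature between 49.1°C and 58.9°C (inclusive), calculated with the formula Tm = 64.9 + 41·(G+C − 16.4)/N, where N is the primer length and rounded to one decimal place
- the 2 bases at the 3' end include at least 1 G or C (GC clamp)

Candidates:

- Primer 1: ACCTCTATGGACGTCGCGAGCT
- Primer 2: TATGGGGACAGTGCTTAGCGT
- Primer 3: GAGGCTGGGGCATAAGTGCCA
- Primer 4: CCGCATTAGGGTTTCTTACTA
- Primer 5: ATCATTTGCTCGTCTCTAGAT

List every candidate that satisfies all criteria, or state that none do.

Primer 1 (22 nt, A=4 T=5 G=6 C=7): GC 13/22 = 59.1%, outside 42.4–54.6% ✗; Tm = 64.9 + 41·(13 − 16.4)/22 = 58.6°C ✓; 3' end CT has 1 G/C ✓ — fails.
Primer 2 (21 nt, A=4 T=6 G=8 C=3): GC 11/21 = 52.4% ✓; Tm = 64.9 + 41·(11 − 16.4)/21 = 54.4°C ✓; 3' end GT has 1 G/C ✓ — passes.
Primer 3 (21 nt, A=5 T=3 G=9 C=4): GC 13/21 = 61.9%, outside 42.4–54.6% ✗; Tm = 64.9 + 41·(13 − 16.4)/21 = 58.3°C ✓; 3' end CA has 1 G/C ✓ — fails.
Primer 4 (21 nt, A=4 T=8 G=4 C=5): GC 9/21 = 42.9% ✓; Tm = 64.9 + 41·(9 − 16.4)/21 = 50.5°C ✓; 3' end TA has 0 G/C, need ≥1 ✗ — fails.
Primer 5 (21 nt, A=4 T=9 G=3 C=5): GC 8/21 = 38.1%, outside 42.4–54.6% ✗; Tm = 64.9 + 41·(8 − 16.4)/21 = 48.5°C, outside 49.1–58.9°C ✗; 3' end AT has 0 G/C, need ≥1 ✗ — fails.

Primer 2 only.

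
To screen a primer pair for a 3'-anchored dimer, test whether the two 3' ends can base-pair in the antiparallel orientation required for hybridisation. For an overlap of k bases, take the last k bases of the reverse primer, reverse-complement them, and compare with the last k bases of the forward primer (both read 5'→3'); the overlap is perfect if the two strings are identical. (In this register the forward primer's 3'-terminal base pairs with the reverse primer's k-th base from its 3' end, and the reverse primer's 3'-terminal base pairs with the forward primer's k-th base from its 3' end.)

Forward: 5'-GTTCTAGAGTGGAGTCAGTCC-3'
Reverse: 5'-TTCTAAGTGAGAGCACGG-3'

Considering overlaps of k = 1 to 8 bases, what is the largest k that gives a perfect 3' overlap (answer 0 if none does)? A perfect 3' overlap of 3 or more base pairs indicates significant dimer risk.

Last 8 bases (5'→3') — forward …GTCAGTCC, reverse …GAGCACGG.
Reverse complement of the reverse primer's last 8 bases: CCGTGCTC; its first k bases are the reverse complement of the reverse primer's last k bases, so a perfect k-base overlap needs the forward primer's last k bases to equal them.
Comparing (forward last k vs required): k=1: C vs C ✓; k=2: CC vs CC ✓; k=3: TCC vs CCG ✗; k=4: GTCC vs CCGT ✗; k=5: AGTCC vs CCGTG ✗; k=6: CAGTCC vs CCGTGC ✗; k=7: TCAGTCC vs CCGTGCT ✗; k=8: GTCAGTCC vs CCGTGCTC ✗.
Perfect overlaps at k = 1, 2; the largest is 2.

Longest perfect overlap: 2 complementary base pairs; below the dimer-risk threshold (threshold 3).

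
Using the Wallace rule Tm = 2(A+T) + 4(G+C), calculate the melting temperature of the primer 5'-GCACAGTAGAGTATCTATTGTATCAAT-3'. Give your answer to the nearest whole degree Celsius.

Base counts: A=9, T=9, G=5, C=4 (length 27).
Tm = 2·(9+9) + 4·(5+4) = 2·18 + 4·9 = 36 + 36 = 72°C.

72°C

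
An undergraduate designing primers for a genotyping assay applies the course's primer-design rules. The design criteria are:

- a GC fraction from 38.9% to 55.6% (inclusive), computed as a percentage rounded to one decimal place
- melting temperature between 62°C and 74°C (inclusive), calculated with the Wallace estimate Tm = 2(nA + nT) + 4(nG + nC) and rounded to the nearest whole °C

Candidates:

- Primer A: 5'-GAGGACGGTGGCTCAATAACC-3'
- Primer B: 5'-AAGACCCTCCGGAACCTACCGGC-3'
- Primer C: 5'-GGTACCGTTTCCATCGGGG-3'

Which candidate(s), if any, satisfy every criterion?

None of the candidates satisfy all criteria.

Primer A (21 nt, A=6 T=3 G=7 C=5): GC 12/21 = 57.1%, outside 38.9–55.6% ✗; Tm = 2·9 + 4·12 = 66°C ✓ — fails.
Primer B (23 nt, A=6 T=2 G=5 C=10): GC 15/23 = 65.2%, outside 38.9–55.6% ✗; Tm = 2·8 + 4·15 = 76°C, outside 62–74°C ✗ — fails.
Primer C (19 nt, A=2 T=5 G=7 C=5): GC 12/19 = 63.2%, outside 38.9–55.6% ✗; Tm = 2·7 + 4·12 = 62°C ✓ — fails.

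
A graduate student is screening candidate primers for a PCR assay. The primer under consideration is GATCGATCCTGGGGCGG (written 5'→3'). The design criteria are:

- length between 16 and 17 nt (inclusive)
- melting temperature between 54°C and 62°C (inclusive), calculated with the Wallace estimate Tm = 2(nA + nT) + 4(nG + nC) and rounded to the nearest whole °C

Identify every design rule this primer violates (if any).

Meets all criteria.

Base counts: A=2, T=3, G=8, C=4 (length 17).
length: length 17 ✓
Tm: Tm = 2·5 + 4·12 = 58°C ✓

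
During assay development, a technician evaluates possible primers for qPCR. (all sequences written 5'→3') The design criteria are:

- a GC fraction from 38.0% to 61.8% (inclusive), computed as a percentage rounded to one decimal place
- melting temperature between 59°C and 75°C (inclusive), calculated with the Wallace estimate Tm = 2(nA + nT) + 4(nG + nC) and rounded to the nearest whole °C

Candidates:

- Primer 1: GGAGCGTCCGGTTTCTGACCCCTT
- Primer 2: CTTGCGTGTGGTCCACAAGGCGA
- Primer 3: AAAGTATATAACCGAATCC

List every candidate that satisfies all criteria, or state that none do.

Primer 2 only.

Primer 1 (24 nt, A=2 T=7 G=7 C=8): GC 15/24 = 62.5%, outside 38.0–61.8% ✗; Tm = 2·9 + 4·15 = 78°C, outside 59–75°C ✗ — fails.
Primer 2 (23 nt, A=4 T=5 G=8 C=6): GC 14/23 = 60.9% ✓; Tm = 2·9 + 4·14 = 74°C ✓ — passes.
Primer 3 (19 nt, A=9 T=4 G=2 C=4): GC 6/19 = 31.6%, outside 38.0–61.8% ✗; Tm = 2·13 + 4·6 = 50°C, outside 59–75°C ✗ — fails.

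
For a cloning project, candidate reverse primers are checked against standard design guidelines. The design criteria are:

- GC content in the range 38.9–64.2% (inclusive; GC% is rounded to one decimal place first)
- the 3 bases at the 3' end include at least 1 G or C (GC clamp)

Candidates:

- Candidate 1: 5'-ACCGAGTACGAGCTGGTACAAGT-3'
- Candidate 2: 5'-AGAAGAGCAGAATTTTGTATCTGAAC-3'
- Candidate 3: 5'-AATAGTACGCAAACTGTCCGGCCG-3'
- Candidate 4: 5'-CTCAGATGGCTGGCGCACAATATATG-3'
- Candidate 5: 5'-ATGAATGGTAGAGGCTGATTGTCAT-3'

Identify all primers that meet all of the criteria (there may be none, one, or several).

Candidate 1, Candidate 3, Candidate 4 and Candidate 5.

Candidate 1 (23 nt, A=7 T=4 G=7 C=5): GC 12/23 = 52.2% ✓; 3' end AGT has 1 G/C ✓ — passes.
Candidate 2 (26 nt, A=10 T=7 G=6 C=3): GC 9/26 = 34.6%, outside 38.9–64.2% ✗; 3' end AAC has 1 G/C ✓ — fails.
Candidate 3 (24 nt, A=7 T=4 G=6 C=7): GC 13/24 = 54.2% ✓; 3' end CCG has 3 G/C ✓ — passes.
Candidate 4 (26 nt, A=7 T=6 G=7 C=6): GC 13/26 = 50.0% ✓; 3' end ATG has 1 G/C ✓ — passes.
Candidate 5 (25 nt, A=7 T=8 G=8 C=2): GC 10/25 = 40.0% ✓; 3' end CAT has 1 G/C ✓ — passes.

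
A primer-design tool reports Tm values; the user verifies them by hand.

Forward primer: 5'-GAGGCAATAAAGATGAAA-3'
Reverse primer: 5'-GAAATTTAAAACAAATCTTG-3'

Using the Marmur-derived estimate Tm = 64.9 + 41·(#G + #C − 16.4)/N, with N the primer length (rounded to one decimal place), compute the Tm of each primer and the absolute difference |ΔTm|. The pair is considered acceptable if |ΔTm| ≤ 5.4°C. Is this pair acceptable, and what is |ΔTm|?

Forward: G+C = 6, N = 18 → Tm = 64.9 + 41·(6 − 16.4)/18 = 41.2°C.
Reverse: G+C = 4, N = 20 → Tm = 64.9 + 41·(4 − 16.4)/20 = 39.5°C.
|ΔTm| = |41.2 − 39.5| = 1.7°C, ≤ 5.4°C.

|ΔTm| = 1.7°C; the pair is acceptable.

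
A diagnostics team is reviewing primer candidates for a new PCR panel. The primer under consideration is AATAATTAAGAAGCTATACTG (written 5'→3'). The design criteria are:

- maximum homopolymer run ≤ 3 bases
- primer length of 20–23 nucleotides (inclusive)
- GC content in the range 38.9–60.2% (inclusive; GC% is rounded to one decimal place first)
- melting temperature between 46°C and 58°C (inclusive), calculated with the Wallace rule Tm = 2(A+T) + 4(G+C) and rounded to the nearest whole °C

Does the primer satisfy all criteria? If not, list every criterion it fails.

Base counts: A=10, T=6, G=3, C=2 (length 21).
homopolymer run: longest run = 2 ✓
length: length 21 ✓
GC content: GC 5/21 = 23.8%, outside 38.9–60.2% ✗
Tm: Tm = 2·16 + 4·5 = 52°C ✓

Fails: GC content.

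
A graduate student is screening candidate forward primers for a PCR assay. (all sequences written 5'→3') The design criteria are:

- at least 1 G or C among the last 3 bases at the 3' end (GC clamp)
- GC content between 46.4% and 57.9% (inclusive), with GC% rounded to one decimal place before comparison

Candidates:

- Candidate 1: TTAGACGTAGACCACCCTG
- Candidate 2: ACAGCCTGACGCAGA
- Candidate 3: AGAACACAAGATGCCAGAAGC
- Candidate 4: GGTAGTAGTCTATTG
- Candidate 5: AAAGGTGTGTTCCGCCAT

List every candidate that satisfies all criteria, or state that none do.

Candidate 1 (19 nt, A=5 T=4 G=4 C=6): 3' end CTG has 2 G/C ✓; GC 10/19 = 52.6% ✓ — passes.
Candidate 2 (15 nt, A=5 T=1 G=4 C=5): 3' end AGA has 1 G/C ✓; GC 9/15 = 60.0%, outside 46.4–57.9% ✗ — fails.
Candidate 3 (21 nt, A=10 T=1 G=5 C=5): 3' end AGC has 2 G/C ✓; GC 10/21 = 47.6% ✓ — passes.
Candidate 4 (15 nt, A=3 T=6 G=5 C=1): 3' end TTG has 1 G/C ✓; GC 6/15 = 40.0%, outside 46.4–57.9% ✗ — fails.
Candidate 5 (18 nt, A=4 T=5 G=5 C=4): 3' end CAT has 1 G/C ✓; GC 9/18 = 50.0% ✓ — passes.

Candidate 1, Candidate 3 and Candidate 5.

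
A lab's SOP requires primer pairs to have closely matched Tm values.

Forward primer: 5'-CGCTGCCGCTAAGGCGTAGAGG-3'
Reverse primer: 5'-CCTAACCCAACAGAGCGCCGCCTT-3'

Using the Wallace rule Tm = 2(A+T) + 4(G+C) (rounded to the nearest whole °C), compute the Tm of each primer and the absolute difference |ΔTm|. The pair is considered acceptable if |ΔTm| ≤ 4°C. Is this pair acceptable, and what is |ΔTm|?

|ΔTm| = 4°C; the pair is acceptable.

Forward: A=4 T=3 G=9 C=6 → Tm = 2·7 + 4·15 = 74°C.
Reverse: A=6 T=3 G=4 C=11 → Tm = 2·9 + 4·15 = 78°C.
|ΔTm| = |74 − 78| = 4°C, ≤ 4°C.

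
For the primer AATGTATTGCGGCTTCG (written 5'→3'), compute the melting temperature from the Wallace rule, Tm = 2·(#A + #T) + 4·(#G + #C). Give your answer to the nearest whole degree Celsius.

50°C

Base counts: A=3, T=6, G=5, C=3 (length 17).
Tm = 2·(3+6) + 4·(5+3) = 2·9 + 4·8 = 18 + 32 = 50°C.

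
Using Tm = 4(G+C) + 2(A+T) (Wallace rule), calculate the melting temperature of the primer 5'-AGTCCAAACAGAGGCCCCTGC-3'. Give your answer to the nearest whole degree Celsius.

68°C

Base counts: A=6, T=2, G=5, C=8 (length 21).
Tm = 2·(6+2) + 4·(5+8) = 2·8 + 4·13 = 16 + 52 = 68°C.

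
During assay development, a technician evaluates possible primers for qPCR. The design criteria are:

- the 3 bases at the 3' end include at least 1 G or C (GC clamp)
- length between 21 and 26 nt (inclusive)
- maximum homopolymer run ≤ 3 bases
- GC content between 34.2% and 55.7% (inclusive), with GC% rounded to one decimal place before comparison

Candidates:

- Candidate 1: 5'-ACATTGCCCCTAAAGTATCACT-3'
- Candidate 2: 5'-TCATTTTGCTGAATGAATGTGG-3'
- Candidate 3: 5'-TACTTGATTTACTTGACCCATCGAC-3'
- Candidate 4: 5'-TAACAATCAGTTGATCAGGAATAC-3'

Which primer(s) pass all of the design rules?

Candidate 1 (22 nt, A=7 T=6 G=2 C=7): 3' end ACT has 1 G/C ✓; length 22 ✓; longest run = 4, exceeds 3 ✗; GC 9/22 = 40.9% ✓ — fails.
Candidate 2 (22 nt, A=5 T=9 G=6 C=2): 3' end TGG has 2 G/C ✓; length 22 ✓; longest run = 4, exceeds 3 ✗; GC 8/22 = 36.4% ✓ — fails.
Candidate 3 (25 nt, A=6 T=9 G=3 C=7): 3' end GAC has 2 G/C ✓; length 25 ✓; longest run = 3 ✓; GC 10/25 = 40.0% ✓ — passes.
Candidate 4 (24 nt, A=10 T=6 G=4 C=4): 3' end TAC has 1 G/C ✓; length 24 ✓; longest run = 2 ✓; GC 8/24 = 33.3%, outside 34.2–55.7% ✗ — fails.

Candidate 3 only.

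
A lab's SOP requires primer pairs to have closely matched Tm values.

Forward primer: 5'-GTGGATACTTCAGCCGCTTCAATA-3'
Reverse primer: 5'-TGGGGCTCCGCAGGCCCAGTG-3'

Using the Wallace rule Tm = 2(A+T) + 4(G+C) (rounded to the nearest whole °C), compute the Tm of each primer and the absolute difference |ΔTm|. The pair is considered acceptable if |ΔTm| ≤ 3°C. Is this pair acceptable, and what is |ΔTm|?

|ΔTm| = 4°C; the pair is not acceptable.

Forward: A=6 T=7 G=5 C=6 → Tm = 2·13 + 4·11 = 70°C.
Reverse: A=2 T=3 G=9 C=7 → Tm = 2·5 + 4·16 = 74°C.
|ΔTm| = |70 − 74| = 4°C, > 3°C.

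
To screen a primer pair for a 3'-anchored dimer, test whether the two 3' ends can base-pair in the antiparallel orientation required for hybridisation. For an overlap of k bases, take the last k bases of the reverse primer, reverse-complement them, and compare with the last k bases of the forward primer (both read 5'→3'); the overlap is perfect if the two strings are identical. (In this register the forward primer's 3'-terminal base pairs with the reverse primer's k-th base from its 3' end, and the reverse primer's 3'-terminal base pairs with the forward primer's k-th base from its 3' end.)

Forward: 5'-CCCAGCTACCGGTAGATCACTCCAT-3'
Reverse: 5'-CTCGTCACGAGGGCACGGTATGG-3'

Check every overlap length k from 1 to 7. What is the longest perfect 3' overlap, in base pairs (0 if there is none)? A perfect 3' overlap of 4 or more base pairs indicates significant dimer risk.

Longest perfect overlap: 4 complementary base pairs; significant dimer risk (threshold 4).

Last 7 bases (5'→3') — forward …ACTCCAT, reverse …GGTATGG.
Reverse complement of the reverse primer's last 7 bases: CCATACC; its first k bases are the reverse complement of the reverse primer's last k bases, so a perfect k-base overlap needs the forward primer's last k bases to equal them.
Comparing (forward last k vs required): k=1: T vs C ✗; k=2: AT vs CC ✗; k=3: CAT vs CCA ✗; k=4: CCAT vs CCAT ✓; k=5: TCCAT vs CCATA ✗; k=6: CTCCAT vs CCATAC ✗; k=7: ACTCCAT vs CCATACC ✗.
Only k = 4 is perfect, so the longest perfect 3' overlap is 4.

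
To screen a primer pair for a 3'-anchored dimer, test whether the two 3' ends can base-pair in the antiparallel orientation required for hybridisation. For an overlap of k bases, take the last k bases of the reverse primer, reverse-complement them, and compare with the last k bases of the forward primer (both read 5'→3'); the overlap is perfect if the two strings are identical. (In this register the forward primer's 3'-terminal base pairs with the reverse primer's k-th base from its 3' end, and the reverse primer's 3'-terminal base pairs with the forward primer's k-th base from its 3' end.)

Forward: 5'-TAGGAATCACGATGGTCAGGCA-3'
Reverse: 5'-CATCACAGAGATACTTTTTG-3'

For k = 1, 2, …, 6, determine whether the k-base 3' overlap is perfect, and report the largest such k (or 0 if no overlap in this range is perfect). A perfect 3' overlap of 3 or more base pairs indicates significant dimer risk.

Longest perfect overlap: 2 complementary base pairs; below the dimer-risk threshold (threshold 3).

Last 6 bases (5'→3') — forward …CAGGCA, reverse …TTTTTG.
Reverse complement of the reverse primer's last 6 bases: CAAAAA; its first k bases are the reverse complement of the reverse primer's last k bases, so a perfect k-base overlap needs the forward primer's last k bases to equal them.
Comparing (forward last k vs required): k=1: A vs C ✗; k=2: CA vs CA ✓; k=3: GCA vs CAA ✗; k=4: GGCA vs CAAA ✗; k=5: AGGCA vs CAAAA ✗; k=6: CAGGCA vs CAAAAA ✗.
Only k = 2 is perfect, so the longest perfect 3' overlap is 2.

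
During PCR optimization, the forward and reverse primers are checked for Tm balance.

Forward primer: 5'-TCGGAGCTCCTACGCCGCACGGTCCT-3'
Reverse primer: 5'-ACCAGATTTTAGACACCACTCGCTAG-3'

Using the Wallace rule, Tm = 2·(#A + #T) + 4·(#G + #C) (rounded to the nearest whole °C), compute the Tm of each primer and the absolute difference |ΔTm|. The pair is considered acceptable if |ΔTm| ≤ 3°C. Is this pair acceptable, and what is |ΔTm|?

|ΔTm| = 12°C; the pair is not acceptable.

Forward: A=3 T=5 G=7 C=11 → Tm = 2·8 + 4·18 = 88°C.
Reverse: A=8 T=6 G=4 C=8 → Tm = 2·14 + 4·12 = 76°C.
|ΔTm| = |88 − 76| = 12°C, > 3°C.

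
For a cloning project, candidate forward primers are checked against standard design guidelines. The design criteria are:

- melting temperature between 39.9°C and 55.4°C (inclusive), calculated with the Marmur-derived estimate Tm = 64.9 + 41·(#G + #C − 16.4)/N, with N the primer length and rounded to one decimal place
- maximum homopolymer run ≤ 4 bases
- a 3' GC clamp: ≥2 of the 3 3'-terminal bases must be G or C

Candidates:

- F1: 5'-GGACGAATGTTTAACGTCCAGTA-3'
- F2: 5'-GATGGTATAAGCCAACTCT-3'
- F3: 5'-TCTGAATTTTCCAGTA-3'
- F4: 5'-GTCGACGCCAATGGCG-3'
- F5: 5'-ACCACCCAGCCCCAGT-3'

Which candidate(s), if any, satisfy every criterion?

F1 (23 nt, A=7 T=6 G=6 C=4): Tm = 64.9 + 41·(10 − 16.4)/23 = 53.5°C ✓; longest run = 3 ✓; 3' end GTA has 1 G/C, need ≥2 ✗ — fails.
F2 (19 nt, A=6 T=5 G=4 C=4): Tm = 64.9 + 41·(8 − 16.4)/19 = 46.8°C ✓; longest run = 2 ✓; 3' end TCT has 1 G/C, need ≥2 ✗ — fails.
F3 (16 nt, A=4 T=7 G=2 C=3): Tm = 64.9 + 41·(5 − 16.4)/16 = 35.7°C, outside 39.9–55.4°C ✗; longest run = 4 ✓; 3' end GTA has 1 G/C, need ≥2 ✗ — fails.
F4 (16 nt, A=3 T=2 G=6 C=5): Tm = 64.9 + 41·(11 − 16.4)/16 = 51.1°C ✓; longest run = 2 ✓; 3' end GCG has 3 G/C ✓ — passes.
F5 (16 nt, A=4 T=1 G=2 C=9): Tm = 64.9 + 41·(11 − 16.4)/16 = 51.1°C ✓; longest run = 4 ✓; 3' end AGT has 1 G/C, need ≥2 ✗ — fails.

F4 only.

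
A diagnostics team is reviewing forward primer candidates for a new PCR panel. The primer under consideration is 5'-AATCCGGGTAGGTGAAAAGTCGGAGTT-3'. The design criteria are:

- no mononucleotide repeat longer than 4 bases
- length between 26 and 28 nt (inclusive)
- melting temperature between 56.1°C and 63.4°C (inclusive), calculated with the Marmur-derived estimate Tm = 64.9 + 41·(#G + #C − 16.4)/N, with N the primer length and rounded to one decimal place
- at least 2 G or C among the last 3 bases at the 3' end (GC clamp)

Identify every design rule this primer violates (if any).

Base counts: A=8, T=6, G=10, C=3 (length 27).
homopolymer run: longest run = 4 ✓
length: length 27 ✓
Tm: Tm = 64.9 + 41·(13 − 16.4)/27 = 59.7°C ✓
GC clamp: 3' end GTT has 1 G/C, need ≥2 ✗

Fails: GC clamp.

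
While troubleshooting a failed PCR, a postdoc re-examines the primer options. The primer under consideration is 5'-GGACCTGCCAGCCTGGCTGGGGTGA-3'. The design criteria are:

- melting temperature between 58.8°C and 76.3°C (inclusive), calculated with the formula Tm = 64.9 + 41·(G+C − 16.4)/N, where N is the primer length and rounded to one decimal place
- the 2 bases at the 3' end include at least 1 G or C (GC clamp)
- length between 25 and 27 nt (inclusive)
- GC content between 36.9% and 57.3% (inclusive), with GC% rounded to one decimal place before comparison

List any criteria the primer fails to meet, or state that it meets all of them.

Fails: GC content.

Base counts: A=3, T=4, G=11, C=7 (length 25).
Tm: Tm = 64.9 + 41·(18 − 16.4)/25 = 67.5°C ✓
GC clamp: 3' end GA has 1 G/C ✓
length: length 25 ✓
GC content: GC 18/25 = 72.0%, outside 36.9–57.3% ✗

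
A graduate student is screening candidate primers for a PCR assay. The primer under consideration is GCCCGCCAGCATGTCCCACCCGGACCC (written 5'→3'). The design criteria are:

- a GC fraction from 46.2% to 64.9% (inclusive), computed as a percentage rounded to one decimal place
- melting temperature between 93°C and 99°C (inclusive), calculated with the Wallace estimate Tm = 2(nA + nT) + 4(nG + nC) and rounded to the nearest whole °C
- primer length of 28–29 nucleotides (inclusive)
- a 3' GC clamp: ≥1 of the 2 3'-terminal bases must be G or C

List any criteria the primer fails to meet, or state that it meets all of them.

Base counts: A=4, T=2, G=6, C=15 (length 27).
GC content: GC 21/27 = 77.8%, outside 46.2–64.9% ✗
Tm: Tm = 2·6 + 4·21 = 96°C ✓
length: length 27, outside 28–29 ✗
GC clamp: 3' end CC has 2 G/C ✓

Fails: GC content, length.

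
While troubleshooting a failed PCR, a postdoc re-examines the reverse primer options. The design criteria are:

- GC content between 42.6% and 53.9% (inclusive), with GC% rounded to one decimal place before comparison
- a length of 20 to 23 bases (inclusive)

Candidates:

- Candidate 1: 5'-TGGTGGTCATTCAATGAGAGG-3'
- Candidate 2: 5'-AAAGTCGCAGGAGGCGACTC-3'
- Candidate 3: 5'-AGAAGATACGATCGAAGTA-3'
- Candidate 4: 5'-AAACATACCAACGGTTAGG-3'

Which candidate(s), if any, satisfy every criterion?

Candidate 1 (21 nt, A=5 T=6 G=8 C=2): GC 10/21 = 47.6% ✓; length 21 ✓ — passes.
Candidate 2 (20 nt, A=6 T=2 G=7 C=5): GC 12/20 = 60.0%, outside 42.6–53.9% ✗; length 20 ✓ — fails.
Candidate 3 (19 nt, A=9 T=3 G=5 C=2): GC 7/19 = 36.8%, outside 42.6–53.9% ✗; length 19, outside 20–23 ✗ — fails.
Candidate 4 (19 nt, A=8 T=3 G=4 C=4): GC 8/19 = 42.1%, outside 42.6–53.9% ✗; length 19, outside 20–23 ✗ — fails.

Candidate 1 only.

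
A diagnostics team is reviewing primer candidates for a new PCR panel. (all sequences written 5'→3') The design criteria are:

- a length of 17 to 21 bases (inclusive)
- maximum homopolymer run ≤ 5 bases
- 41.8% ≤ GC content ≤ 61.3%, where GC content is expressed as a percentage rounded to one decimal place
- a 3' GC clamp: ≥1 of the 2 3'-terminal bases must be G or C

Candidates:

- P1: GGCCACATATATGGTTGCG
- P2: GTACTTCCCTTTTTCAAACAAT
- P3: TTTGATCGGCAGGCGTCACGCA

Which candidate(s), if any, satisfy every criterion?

P1 (19 nt, A=4 T=5 G=6 C=4): length 19 ✓; longest run = 2 ✓; GC 10/19 = 52.6% ✓; 3' end CG has 2 G/C ✓ — passes.
P2 (22 nt, A=6 T=9 G=1 C=6): length 22, outside 17–21 ✗; longest run = 5 ✓; GC 7/22 = 31.8%, outside 41.8–61.3% ✗; 3' end AT has 0 G/C, need ≥1 ✗ — fails.
P3 (22 nt, A=4 T=5 G=7 C=6): length 22, outside 17–21 ✗; longest run = 3 ✓; GC 13/22 = 59.1% ✓; 3' end CA has 1 G/C ✓ — fails.

P1 only.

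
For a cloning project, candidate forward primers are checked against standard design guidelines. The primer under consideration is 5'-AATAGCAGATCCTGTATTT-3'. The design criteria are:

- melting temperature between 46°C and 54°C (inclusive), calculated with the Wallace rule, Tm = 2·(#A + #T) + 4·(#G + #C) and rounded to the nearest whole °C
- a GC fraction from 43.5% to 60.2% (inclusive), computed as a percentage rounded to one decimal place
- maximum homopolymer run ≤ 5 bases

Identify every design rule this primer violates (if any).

Fails: GC content.

Base counts: A=6, T=7, G=3, C=3 (length 19).
Tm: Tm = 2·13 + 4·6 = 50°C ✓
GC content: GC 6/19 = 31.6%, outside 43.5–60.2% ✗
homopolymer run: longest run = 3 ✓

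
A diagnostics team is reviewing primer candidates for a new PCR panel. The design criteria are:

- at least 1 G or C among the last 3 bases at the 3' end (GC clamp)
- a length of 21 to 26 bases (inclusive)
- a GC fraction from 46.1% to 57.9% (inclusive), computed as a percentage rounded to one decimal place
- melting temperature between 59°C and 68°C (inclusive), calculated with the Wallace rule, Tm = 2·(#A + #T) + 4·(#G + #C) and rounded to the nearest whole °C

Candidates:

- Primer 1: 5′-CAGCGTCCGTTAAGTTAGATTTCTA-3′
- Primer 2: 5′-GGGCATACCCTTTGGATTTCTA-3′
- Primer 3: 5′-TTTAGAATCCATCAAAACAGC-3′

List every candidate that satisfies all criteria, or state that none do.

Primer 1 (25 nt, A=6 T=9 G=5 C=5): 3' end CTA has 1 G/C ✓; length 25 ✓; GC 10/25 = 40.0%, outside 46.1–57.9% ✗; Tm = 2·15 + 4·10 = 70°C, outside 59–68°C ✗ — fails.
Primer 2 (22 nt, A=4 T=8 G=5 C=5): 3' end CTA has 1 G/C ✓; length 22 ✓; GC 10/22 = 45.5%, outside 46.1–57.9% ✗; Tm = 2·12 + 4·10 = 64°C ✓ — fails.
Primer 3 (21 nt, A=9 T=5 G=2 C=5): 3' end AGC has 2 G/C ✓; length 21 ✓; GC 7/21 = 33.3%, outside 46.1–57.9% ✗; Tm = 2·14 + 4·7 = 56°C, outside 59–68°C ✗ — fails.

None of the candidates satisfy all criteria.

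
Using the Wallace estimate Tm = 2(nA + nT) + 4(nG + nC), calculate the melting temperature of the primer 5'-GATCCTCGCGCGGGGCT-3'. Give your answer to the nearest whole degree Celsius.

60°C

Base counts: A=1, T=3, G=7, C=6 (length 17).
Tm = 2·(1+3) + 4·(7+6) = 2·4 + 4·13 = 8 + 52 = 60°C.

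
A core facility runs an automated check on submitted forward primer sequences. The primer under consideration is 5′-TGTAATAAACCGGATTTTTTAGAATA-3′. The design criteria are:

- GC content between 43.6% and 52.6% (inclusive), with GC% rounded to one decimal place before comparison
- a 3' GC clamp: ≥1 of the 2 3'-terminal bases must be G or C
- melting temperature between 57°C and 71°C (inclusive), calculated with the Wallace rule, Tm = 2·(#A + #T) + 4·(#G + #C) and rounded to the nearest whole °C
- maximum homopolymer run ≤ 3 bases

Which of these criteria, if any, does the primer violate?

Base counts: A=10, T=10, G=4, C=2 (length 26).
GC content: GC 6/26 = 23.1%, outside 43.6–52.6% ✗
GC clamp: 3' end TA has 0 G/C, need ≥1 ✗
Tm: Tm = 2·20 + 4·6 = 64°C ✓
homopolymer run: longest run = 6, exceeds 3 ✗

Fails: GC content, GC clamp, homopolymer run.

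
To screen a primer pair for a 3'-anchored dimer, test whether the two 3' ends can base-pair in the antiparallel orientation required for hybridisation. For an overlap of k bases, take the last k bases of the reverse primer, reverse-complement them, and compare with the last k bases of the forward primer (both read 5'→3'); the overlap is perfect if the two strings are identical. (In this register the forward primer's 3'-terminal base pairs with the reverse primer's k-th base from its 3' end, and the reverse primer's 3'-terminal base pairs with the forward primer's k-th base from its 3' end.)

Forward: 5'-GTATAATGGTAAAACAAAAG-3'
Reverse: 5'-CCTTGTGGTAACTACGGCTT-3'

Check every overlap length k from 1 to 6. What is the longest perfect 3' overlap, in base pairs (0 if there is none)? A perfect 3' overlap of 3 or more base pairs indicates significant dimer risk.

Last 6 bases (5'→3') — forward …CAAAAG, reverse …CGGCTT.
Reverse complement of the reverse primer's last 6 bases: AAGCCG; its first k bases are the reverse complement of the reverse primer's last k bases, so a perfect k-base overlap needs the forward primer's last k bases to equal them.
Comparing (forward last k vs required): k=1: G vs A ✗; k=2: AG vs AA ✗; k=3: AAG vs AAG ✓; k=4: AAAG vs AAGC ✗; k=5: AAAAG vs AAGCC ✗; k=6: CAAAAG vs AAGCCG ✗.
Only k = 3 is perfect, so the longest perfect 3' overlap is 3.

Longest perfect overlap: 3 complementary base pairs; significant dimer risk (threshold 3).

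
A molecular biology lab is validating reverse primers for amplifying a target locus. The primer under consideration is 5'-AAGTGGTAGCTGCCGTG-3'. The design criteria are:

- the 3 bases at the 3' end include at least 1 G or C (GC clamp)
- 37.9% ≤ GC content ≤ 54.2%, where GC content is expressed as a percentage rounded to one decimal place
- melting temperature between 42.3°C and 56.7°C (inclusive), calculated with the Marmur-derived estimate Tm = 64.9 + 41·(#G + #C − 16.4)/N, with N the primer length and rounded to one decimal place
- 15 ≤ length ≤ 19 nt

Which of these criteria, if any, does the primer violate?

Base counts: A=3, T=4, G=7, C=3 (length 17).
GC clamp: 3' end GTG has 2 G/C ✓
GC content: GC 10/17 = 58.8%, outside 37.9–54.2% ✗
Tm: Tm = 64.9 + 41·(10 − 16.4)/17 = 49.5°C ✓
length: length 17 ✓

Fails: GC content.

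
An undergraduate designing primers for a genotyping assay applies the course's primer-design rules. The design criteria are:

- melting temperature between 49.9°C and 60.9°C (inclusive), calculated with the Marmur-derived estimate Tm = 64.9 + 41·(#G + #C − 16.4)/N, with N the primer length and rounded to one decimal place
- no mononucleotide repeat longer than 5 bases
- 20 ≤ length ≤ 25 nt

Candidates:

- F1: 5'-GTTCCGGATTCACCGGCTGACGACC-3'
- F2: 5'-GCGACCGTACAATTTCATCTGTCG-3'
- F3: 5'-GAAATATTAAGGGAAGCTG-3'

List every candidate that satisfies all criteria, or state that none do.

F1 (25 nt, A=4 T=5 G=7 C=9): Tm = 64.9 + 41·(16 − 16.4)/25 = 64.2°C, outside 49.9–60.9°C ✗; longest run = 2 ✓; length 25 ✓ — fails.
F2 (24 nt, A=5 T=7 G=5 C=7): Tm = 64.9 + 41·(12 − 16.4)/24 = 57.4°C ✓; longest run = 3 ✓; length 24 ✓ — passes.
F3 (19 nt, A=8 T=4 G=6 C=1): Tm = 64.9 + 41·(7 − 16.4)/19 = 44.6°C, outside 49.9–60.9°C ✗; longest run = 3 ✓; length 19, outside 20–25 ✗ — fails.

F2 only.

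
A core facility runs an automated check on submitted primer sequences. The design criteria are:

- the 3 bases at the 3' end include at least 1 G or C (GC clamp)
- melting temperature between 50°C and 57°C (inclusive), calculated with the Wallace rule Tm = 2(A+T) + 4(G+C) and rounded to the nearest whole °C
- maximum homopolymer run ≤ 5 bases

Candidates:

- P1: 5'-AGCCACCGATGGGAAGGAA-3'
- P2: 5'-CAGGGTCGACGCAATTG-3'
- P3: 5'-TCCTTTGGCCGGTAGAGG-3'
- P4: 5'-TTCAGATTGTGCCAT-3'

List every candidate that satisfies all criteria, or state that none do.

P1 (19 nt, A=7 T=1 G=7 C=4): 3' end GAA has 1 G/C ✓; Tm = 2·8 + 4·11 = 60°C, outside 50–57°C ✗; longest run = 3 ✓ — fails.
P2 (17 nt, A=4 T=3 G=6 C=4): 3' end TTG has 1 G/C ✓; Tm = 2·7 + 4·10 = 54°C ✓; longest run = 3 ✓ — passes.
P3 (18 nt, A=2 T=5 G=7 C=4): 3' end AGG has 2 G/C ✓; Tm = 2·7 + 4·11 = 58°C, outside 50–57°C ✗; longest run = 3 ✓ — fails.
P4 (15 nt, A=3 T=6 G=3 C=3): 3' end CAT has 1 G/C ✓; Tm = 2·9 + 4·6 = 42°C, outside 50–57°C ✗; longest run = 2 ✓ — fails.

P2 only.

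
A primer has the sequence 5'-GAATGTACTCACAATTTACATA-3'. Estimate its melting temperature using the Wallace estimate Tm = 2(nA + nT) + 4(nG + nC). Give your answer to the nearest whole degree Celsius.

56°C

Base counts: A=9, T=7, G=2, C=4 (length 22).
Tm = 2·(9+7) + 4·(2+4) = 2·16 + 4·6 = 32 + 24 = 56°C.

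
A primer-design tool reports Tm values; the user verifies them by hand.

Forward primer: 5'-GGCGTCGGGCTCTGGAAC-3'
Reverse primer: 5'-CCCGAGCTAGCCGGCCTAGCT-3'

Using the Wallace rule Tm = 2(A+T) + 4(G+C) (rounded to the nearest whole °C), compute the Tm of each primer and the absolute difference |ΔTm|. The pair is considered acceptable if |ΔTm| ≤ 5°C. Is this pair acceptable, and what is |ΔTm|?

|ΔTm| = 10°C; the pair is not acceptable.

Forward: A=2 T=3 G=8 C=5 → Tm = 2·5 + 4·13 = 62°C.
Reverse: A=3 T=3 G=6 C=9 → Tm = 2·6 + 4·15 = 72°C.
|ΔTm| = |62 − 72| = 10°C, > 5°C.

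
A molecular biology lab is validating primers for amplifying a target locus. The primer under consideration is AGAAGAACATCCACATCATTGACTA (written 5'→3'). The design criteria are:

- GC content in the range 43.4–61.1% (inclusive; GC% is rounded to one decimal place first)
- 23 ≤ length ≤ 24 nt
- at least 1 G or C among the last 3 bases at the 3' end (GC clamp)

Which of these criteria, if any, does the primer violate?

Fails: GC content, length.

Base counts: A=11, T=5, G=3, C=6 (length 25).
GC content: GC 9/25 = 36.0%, outside 43.4–61.1% ✗
length: length 25, outside 23–24 ✗
GC clamp: 3' end CTA has 1 G/C ✓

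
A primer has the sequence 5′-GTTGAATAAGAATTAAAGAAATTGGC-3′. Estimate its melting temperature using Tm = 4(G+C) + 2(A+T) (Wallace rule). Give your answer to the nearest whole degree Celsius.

Base counts: A=12, T=7, G=6, C=1 (length 26).
Tm = 2·(12+7) + 4·(6+1) = 2·19 + 4·7 = 38 + 28 = 66°C.

66°C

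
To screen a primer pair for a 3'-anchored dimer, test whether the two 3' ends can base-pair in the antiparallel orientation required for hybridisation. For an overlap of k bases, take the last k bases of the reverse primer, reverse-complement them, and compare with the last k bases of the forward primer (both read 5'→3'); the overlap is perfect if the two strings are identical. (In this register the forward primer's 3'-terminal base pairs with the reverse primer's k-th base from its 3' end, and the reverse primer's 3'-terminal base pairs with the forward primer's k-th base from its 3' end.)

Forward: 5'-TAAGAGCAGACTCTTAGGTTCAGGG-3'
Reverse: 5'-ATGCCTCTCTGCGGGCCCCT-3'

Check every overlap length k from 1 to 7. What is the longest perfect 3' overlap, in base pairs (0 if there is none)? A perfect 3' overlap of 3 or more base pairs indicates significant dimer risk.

Last 7 bases (5'→3') — forward …TTCAGGG, reverse …GGCCCCT.
Reverse complement of the reverse primer's last 7 bases: AGGGGCC; its first k bases are the reverse complement of the reverse primer's last k bases, so a perfect k-base overlap needs the forward primer's last k bases to equal them.
Comparing (forward last k vs required): k=1: G vs A ✗; k=2: GG vs AG ✗; k=3: GGG vs AGG ✗; k=4: AGGG vs AGGG ✓; k=5: CAGGG vs AGGGG ✗; k=6: TCAGGG vs AGGGGC ✗; k=7: TTCAGGG vs AGGGGCC ✗.
Only k = 4 is perfect, so the longest perfect 3' overlap is 4.

Longest perfect overlap: 4 complementary base pairs; significant dimer risk (threshold 3).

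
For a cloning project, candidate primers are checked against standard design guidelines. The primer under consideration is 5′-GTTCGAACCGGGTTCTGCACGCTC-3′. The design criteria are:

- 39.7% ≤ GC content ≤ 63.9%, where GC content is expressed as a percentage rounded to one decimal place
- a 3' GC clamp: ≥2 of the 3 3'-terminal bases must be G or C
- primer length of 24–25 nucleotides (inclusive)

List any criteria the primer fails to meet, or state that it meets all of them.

Base counts: A=3, T=6, G=7, C=8 (length 24).
GC content: GC 15/24 = 62.5% ✓
GC clamp: 3' end CTC has 2 G/C ✓
length: length 24 ✓

Meets all criteria.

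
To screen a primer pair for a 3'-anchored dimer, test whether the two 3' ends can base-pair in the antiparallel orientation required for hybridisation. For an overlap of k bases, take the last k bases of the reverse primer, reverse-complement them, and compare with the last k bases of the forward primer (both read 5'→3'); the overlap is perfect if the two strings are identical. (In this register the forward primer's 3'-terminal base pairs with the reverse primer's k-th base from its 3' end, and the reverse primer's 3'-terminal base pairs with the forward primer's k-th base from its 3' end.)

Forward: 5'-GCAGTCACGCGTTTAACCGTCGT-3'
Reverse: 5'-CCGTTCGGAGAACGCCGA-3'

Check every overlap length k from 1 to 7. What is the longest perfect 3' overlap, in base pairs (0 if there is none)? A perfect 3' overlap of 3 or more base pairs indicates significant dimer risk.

Longest perfect overlap: 1 complementary base pair; below the dimer-risk threshold (threshold 3).

Last 7 bases (5'→3') — forward …CCGTCGT, reverse …ACGCCGA.
Reverse complement of the reverse primer's last 7 bases: TCGGCGT; its first k bases are the reverse complement of the reverse primer's last k bases, so a perfect k-base overlap needs the forward primer's last k bases to equal them.
Comparing (forward last k vs required): k=1: T vs T ✓; k=2: GT vs TC ✗; k=3: CGT vs TCG ✗; k=4: TCGT vs TCGG ✗; k=5: GTCGT vs TCGGC ✗; k=6: CGTCGT vs TCGGCG ✗; k=7: CCGTCGT vs TCGGCGT ✗.
Only k = 1 is perfect, so the longest perfect 3' overlap is 1.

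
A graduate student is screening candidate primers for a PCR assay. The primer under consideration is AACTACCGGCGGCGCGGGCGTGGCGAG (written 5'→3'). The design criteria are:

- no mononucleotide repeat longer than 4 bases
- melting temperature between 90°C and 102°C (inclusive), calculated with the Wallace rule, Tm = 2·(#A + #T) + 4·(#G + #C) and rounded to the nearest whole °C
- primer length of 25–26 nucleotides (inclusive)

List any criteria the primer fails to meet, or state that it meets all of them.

Fails: length.

Base counts: A=4, T=2, G=13, C=8 (length 27).
homopolymer run: longest run = 3 ✓
Tm: Tm = 2·6 + 4·21 = 96°C ✓
length: length 27, outside 25–26 ✗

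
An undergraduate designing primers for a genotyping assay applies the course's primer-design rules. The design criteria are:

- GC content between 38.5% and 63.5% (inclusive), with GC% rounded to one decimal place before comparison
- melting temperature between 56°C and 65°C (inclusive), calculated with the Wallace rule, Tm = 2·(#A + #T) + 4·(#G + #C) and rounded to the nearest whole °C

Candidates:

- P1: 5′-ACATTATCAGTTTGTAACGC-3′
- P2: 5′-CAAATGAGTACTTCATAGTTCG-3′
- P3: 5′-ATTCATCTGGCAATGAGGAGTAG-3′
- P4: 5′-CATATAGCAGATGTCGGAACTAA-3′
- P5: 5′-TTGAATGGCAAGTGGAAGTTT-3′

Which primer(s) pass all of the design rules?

P1 (20 nt, A=6 T=7 G=3 C=4): GC 7/20 = 35.0%, outside 38.5–63.5% ✗; Tm = 2·13 + 4·7 = 54°C, outside 56–65°C ✗ — fails.
P2 (22 nt, A=7 T=7 G=4 C=4): GC 8/22 = 36.4%, outside 38.5–63.5% ✗; Tm = 2·14 + 4·8 = 60°C ✓ — fails.
P3 (23 nt, A=7 T=6 G=7 C=3): GC 10/23 = 43.5% ✓; Tm = 2·13 + 4·10 = 66°C, outside 56–65°C ✗ — fails.
P4 (23 nt, A=9 T=5 G=5 C=4): GC 9/23 = 39.1% ✓; Tm = 2·14 + 4·9 = 64°C ✓ — passes.
P5 (21 nt, A=6 T=7 G=7 C=1): GC 8/21 = 38.1%, outside 38.5–63.5% ✗; Tm = 2·13 + 4·8 = 58°C ✓ — fails.

P4 only.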